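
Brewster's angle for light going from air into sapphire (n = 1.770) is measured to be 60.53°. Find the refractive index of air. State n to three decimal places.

Full polarization of the reflected beam means tan θ_B = n₂/n₁, where n₁ is the incident medium (air).
n₁ = n₂ / tan θ_B = 1.770 / tan 60.53° = 1.000.

n ≈ 1.000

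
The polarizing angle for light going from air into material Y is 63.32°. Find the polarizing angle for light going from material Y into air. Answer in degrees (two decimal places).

θ_B' ≈ 26.68°

The two Brewster angles are complementary: θ_B' = 90° − θ_B = 90° − 63.32° = 26.68°.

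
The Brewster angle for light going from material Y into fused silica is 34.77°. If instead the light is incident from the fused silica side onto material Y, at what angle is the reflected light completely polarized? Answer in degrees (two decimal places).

Reversing the direction swaps n₁ and n₂, so tan θ_B' = 1/tan θ_B and θ_B' = 90° − θ_B.
Hence θ_B' = 90° − 34.77° = 55.23°.

θ_B' ≈ 55.23°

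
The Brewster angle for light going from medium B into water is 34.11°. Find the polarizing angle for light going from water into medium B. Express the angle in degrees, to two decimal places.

θ_B' ≈ 55.89°

The two Brewster angles are complementary: θ_B' = 90° − θ_B = 90° − 34.11° = 55.89°.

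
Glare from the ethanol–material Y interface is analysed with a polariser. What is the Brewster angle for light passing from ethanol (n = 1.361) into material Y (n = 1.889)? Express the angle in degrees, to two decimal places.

Brewster's condition: tan θ_B = n₂/n₁ = 1.889/1.361 = 1.3880.
θ_B = arctan(1.3880) = 54.23°.

θ_B ≈ 54.23°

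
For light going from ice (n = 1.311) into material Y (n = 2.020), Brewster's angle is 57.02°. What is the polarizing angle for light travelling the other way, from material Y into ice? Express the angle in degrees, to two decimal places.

θ_B' ≈ 32.98°

The two Brewster angles are complementary: θ_B' = 90° − θ_B = 90° − 57.02° = 32.98°.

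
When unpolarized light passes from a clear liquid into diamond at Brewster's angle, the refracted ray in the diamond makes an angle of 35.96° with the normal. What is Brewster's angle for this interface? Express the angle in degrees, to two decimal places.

At Brewster's angle the reflected and refracted rays are perpendicular, so θ_B + θ_t = 90°.
θ_B = 90° − 35.96° = 54.04°.

θ_B ≈ 54.04°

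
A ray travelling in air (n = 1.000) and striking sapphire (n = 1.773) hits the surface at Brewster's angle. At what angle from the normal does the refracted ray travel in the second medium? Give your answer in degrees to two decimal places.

First find Brewster's angle: tan θ_B = 1.773/1.000 = 1.7730, giving θ_B = 60.58°.
At Brewster's angle the reflected and refracted rays are perpendicular, so θ_t = 90° − θ_B = 90° − 60.58° = 29.42°.

θ_t ≈ 29.42°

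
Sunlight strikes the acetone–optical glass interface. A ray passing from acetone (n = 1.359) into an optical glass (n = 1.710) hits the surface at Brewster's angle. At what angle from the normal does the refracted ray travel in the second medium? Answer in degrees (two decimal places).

θ_B = arctan(n₂/n₁) = arctan(1.710/1.359) = 51.52°.
Since θ_B + θ_t = 90° at Brewster incidence, θ_t = 90° − 51.52° = 38.48°.

θ_t ≈ 38.48°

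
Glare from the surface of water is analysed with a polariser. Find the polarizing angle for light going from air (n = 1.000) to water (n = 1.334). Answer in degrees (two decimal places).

θ_B ≈ 53.14°

tan θ_B = n₂/n₁ = 1.334/1.000 = 1.3340. Taking the arctangent, θ_B = 53.14°.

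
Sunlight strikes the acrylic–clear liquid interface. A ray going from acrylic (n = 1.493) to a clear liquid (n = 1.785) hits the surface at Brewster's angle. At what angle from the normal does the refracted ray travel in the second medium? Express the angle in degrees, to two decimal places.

θ_B = arctan(n₂/n₁) = arctan(1.785/1.493) = 50.09°.
At Brewster's angle the reflected and refracted rays are perpendicular, so θ_t = 90° − θ_B = 90° − 50.09° = 39.91°.

θ_t ≈ 39.91°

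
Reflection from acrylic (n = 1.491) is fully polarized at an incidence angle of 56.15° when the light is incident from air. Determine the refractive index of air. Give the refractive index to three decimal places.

At Brewster's angle, tan θ_B = n₂/n₁ with n₁ on the incident side (air) and n₂ on the transmitted side (acrylic).
n₁ = n₂ / tan θ_B = 1.491 / tan 56.15° = 1.000.

n ≈ 1.000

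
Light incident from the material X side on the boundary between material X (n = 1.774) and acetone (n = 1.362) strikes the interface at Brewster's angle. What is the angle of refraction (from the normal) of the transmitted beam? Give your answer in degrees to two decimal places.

θ_t ≈ 52.48°

θ_B = arctan(n₂/n₁) = arctan(1.362/1.774) = 37.52°.
The refracted ray is perpendicular to the reflected ray, so θ_t = 90° − θ_B = 52.48°.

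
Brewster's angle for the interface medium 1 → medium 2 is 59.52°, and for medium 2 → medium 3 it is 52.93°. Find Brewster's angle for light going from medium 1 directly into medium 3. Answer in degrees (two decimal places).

θ_B ≈ 66.03°

Each Brewster angle gives a ratio: n₂/n₁ = tan 59.52° = 1.6990, n₃/n₂ = tan 52.93° = 1.3237.
n₃/n₁ = 2.2490. Then tan θ_B(1→3) = n₃/n₁, so θ_B(1→3) = arctan(2.2490) = 66.03°.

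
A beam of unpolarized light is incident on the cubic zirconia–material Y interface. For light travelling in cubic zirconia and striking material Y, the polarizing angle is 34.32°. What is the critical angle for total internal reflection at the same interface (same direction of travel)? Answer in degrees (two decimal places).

n₂/n₁ = tan 34.32° = 0.6827; the critical angle satisfies sin θ_c = n₂/n₁.
θ_c = arcsin(0.6827) = 43.05°.

θ_c ≈ 43.05°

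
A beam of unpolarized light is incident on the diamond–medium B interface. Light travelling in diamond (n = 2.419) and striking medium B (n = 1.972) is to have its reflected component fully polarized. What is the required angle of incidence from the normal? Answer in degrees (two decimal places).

θ_B ≈ 39.19°

Here n₂/n₁ = 1.972/2.419 = 0.8152, and Brewster's law gives tan θ_B = n₂/n₁.
θ_B = arctan(0.8152) = 39.19°.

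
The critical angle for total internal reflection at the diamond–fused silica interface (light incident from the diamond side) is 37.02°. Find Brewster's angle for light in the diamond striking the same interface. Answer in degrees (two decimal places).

θ_B ≈ 31.05°

n₂/n₁ = sin θ_c = sin 37.02° = 0.6021.
tan θ_B equals the same ratio, so θ_B = arctan(0.6021) = 31.05°.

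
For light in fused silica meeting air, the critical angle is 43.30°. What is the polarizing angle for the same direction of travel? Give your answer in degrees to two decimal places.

θ_B ≈ 34.44°

sin θ_c = n₂/n₁, so n₂/n₁ = sin 43.30° = 0.6858.
Brewster: tan θ_B = n₂/n₁ = 0.6858.
θ_B = arctan(0.6858) = 34.44°.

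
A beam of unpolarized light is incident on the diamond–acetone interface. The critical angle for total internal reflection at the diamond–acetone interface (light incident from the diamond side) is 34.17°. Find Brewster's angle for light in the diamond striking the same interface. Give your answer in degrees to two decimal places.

θ_B ≈ 29.32°

sin θ_c = n₂/n₁, so n₂/n₁ = sin 34.17° = 0.5617.
Brewster: tan θ_B = n₂/n₁ = 0.5617.
θ_B = arctan(0.5617) = 29.32°.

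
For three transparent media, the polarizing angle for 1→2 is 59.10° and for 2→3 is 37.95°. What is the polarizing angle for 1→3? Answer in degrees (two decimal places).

θ_B ≈ 52.50°

Each Brewster angle gives a ratio: n₂/n₁ = tan 59.10° = 1.6709, n₃/n₂ = tan 37.95° = 0.7799.
Multiplying, n₃/n₁ = 1.6709 × 0.7799 = 1.3031, and θ_B(1→3) = arctan 1.3031 = 52.50°.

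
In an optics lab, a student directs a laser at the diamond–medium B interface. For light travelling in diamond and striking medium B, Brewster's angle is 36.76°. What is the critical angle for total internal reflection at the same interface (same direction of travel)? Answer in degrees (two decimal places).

θ_c ≈ 48.33°

tan θ_B = n₂/n₁ = tan 36.76° = 0.7470.
Total internal reflection: sin θ_c = n₂/n₁ = 0.7470.
θ_c = arcsin(0.7470) = 48.33°.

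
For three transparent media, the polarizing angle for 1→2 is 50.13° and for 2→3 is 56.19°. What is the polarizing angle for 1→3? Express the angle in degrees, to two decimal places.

n₂/n₁ = tan 50.13° = 1.1973 and n₃/n₂ = tan 56.19° = 1.4932.
n₃/n₁ = 1.7878. Then tan θ_B(1→3) = n₃/n₁, so θ_B(1→3) = arctan(1.7878) = 60.78°.

θ_B ≈ 60.78°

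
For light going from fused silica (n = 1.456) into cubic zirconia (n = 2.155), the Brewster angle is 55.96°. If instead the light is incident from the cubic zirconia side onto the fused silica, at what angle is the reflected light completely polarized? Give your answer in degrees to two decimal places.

θ_B' ≈ 34.04°

tan θ_B' = n₁/n₂ = 1/tan θ_B, so θ_B' = 90° − θ_B.
θ_B' = 90° − 55.96° = 34.04°.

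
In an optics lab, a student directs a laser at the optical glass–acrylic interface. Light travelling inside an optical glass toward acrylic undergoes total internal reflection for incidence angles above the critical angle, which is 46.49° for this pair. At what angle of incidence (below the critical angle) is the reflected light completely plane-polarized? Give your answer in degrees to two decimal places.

θ_B ≈ 35.95°

n₂/n₁ = sin θ_c = sin 46.49° = 0.7253.
tan θ_B equals the same ratio, so θ_B = arctan(0.7253) = 35.95°.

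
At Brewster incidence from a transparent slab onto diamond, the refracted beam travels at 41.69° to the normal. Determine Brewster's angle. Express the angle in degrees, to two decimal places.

Brewster's condition makes the reflected and refracted beams perpendicular: θ_B + θ_t = 90°.
So θ_B = 90° − θ_t = 90° − 41.69° = 48.31°.

θ_B ≈ 48.31°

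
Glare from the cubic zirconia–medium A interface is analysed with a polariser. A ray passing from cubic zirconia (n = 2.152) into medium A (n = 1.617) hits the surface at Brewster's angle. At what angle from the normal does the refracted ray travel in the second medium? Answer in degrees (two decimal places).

First find Brewster's angle: tan θ_B = 1.617/2.152 = 0.7514, giving θ_B = 36.92°.
At Brewster's angle the reflected and refracted rays are perpendicular, so θ_t = 90° − θ_B = 90° − 36.92° = 53.08°.

θ_t ≈ 53.08°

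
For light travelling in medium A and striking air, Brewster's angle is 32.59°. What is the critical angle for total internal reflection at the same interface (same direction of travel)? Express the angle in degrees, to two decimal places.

n₂/n₁ = tan 32.59° = 0.6393; the critical angle satisfies sin θ_c = n₂/n₁.
θ_c = arcsin(0.6393) = 39.74°.

θ_c ≈ 39.74°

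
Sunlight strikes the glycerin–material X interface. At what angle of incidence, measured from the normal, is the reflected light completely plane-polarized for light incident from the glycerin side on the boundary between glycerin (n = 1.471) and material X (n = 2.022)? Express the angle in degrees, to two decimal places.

The reflected p-component vanishes when tan θ_B = n₂/n₁.
tan θ_B = n₂/n₁ = 2.022/1.471 = 1.3746.
So θ_B = arctan 1.3746 = 53.96°.

θ_B ≈ 53.96°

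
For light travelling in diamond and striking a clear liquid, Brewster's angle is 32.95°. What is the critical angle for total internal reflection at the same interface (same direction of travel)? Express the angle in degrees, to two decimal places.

θ_c ≈ 40.40°

From Brewster, n₂/n₁ = tan θ_B = tan 32.95° = 0.6482.
Then sin θ_c = n₂/n₁ = 0.6482, so θ_c = arcsin 0.6482 = 40.40°.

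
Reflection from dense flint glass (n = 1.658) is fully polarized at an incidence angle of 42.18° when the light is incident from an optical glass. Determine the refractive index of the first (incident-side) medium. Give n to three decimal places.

At the polarizing angle, tan θ_B = n₂/n₁ with n₁ on the incident side (an optical glass) and n₂ on the transmitted side (dense flint glass).
n₁ = n₂ / tan θ_B = 1.658 / tan 42.18° = 1.830.

n ≈ 1.830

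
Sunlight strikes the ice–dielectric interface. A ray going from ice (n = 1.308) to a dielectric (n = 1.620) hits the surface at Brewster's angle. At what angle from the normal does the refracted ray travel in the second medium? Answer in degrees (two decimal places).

θ_t ≈ 38.92°

First find Brewster's angle: tan θ_B = 1.620/1.308 = 1.2385, giving θ_B = 51.08°.
The refracted ray is perpendicular to the reflected ray, so θ_t = 90° − θ_B = 38.92°.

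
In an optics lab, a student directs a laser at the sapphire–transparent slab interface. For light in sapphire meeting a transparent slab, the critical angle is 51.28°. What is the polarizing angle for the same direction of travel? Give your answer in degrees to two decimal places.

θ_B ≈ 37.96°

At the critical angle sin θ_c = n₂/n₁, giving n₂/n₁ = sin 51.28° = 0.7802.
Then tan θ_B = n₂/n₁ = 0.7802, so θ_B = arctan 0.7802 = 37.96°.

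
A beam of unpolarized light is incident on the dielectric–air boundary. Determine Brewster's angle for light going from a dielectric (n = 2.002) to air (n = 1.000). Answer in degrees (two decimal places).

θ_B ≈ 26.54°

Here n₂/n₁ = 1.000/2.002 = 0.4995, and Brewster's law gives tan θ_B = n₂/n₁. Taking the arctangent, θ_B = 26.54°.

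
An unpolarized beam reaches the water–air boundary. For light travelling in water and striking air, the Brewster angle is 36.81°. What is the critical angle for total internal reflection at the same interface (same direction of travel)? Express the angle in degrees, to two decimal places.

tan θ_B = n₂/n₁ = tan 36.81° = 0.7484.
Total internal reflection: sin θ_c = n₂/n₁ = 0.7484.
θ_c = arcsin(0.7484) = 48.45°.

θ_c ≈ 48.45°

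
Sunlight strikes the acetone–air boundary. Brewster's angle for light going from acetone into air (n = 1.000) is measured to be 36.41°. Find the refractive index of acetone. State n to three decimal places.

Full polarization of the reflected beam means tan θ_B = n₂/n₁, where n₁ is the incident medium (acetone).
n₁ = n₂ / tan θ_B = 1.000 / tan 36.41° = 1.356.

n ≈ 1.356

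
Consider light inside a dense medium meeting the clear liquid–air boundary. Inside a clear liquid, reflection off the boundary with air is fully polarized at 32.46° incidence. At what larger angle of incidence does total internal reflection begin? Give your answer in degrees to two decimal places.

θ_c ≈ 39.50°

tan θ_B = n₂/n₁ = tan 32.46° = 0.6361.
Total internal reflection: sin θ_c = n₂/n₁ = 0.6361.
θ_c = arcsin(0.6361) = 39.50°.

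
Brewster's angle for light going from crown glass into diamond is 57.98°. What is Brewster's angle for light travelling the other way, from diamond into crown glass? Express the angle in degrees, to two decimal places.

The two Brewster angles are complementary: θ_B' = 90° − θ_B = 90° − 57.98° = 32.02°.

θ_B' ≈ 32.02°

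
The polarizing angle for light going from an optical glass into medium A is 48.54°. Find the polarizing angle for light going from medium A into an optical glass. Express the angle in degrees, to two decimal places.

tan θ_B' = n₁/n₂ = 1/tan θ_B, so θ_B' = 90° − θ_B.
θ_B' = 90° − 48.54° = 41.46°.

θ_B' ≈ 41.46°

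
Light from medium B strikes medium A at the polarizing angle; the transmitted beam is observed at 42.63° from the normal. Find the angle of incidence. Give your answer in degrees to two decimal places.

Brewster's condition makes the reflected and refracted beams perpendicular: θ_B + θ_t = 90°.
θ_B = 90° − 42.63° = 47.37°.

θ_B ≈ 47.37°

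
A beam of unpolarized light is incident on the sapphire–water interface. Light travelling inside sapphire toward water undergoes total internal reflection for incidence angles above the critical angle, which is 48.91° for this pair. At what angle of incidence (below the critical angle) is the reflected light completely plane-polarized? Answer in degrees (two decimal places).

n₂/n₁ = sin θ_c = sin 48.91° = 0.7537.
tan θ_B equals the same ratio, so θ_B = arctan(0.7537) = 37.00°.

θ_B ≈ 37.00°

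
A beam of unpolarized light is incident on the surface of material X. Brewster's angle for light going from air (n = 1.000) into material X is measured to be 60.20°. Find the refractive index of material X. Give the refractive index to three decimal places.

n ≈ 1.746

Brewster's law: tan θ_B = n₂/n₁ (light incident in air, refracted into material X).
n₂ = n₁ tan θ_B = 1.000 × tan 60.20° = 1.746.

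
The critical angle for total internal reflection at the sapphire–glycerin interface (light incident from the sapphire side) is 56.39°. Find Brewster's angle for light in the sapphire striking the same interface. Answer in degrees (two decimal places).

sin θ_c = n₂/n₁, so n₂/n₁ = sin 56.39° = 0.8328.
Brewster: tan θ_B = n₂/n₁ = 0.8328.
θ_B = arctan(0.8328) = 39.79°.

θ_B ≈ 39.79°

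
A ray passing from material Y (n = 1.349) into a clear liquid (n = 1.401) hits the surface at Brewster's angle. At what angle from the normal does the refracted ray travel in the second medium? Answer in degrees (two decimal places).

θ_t ≈ 43.92°

First find Brewster's angle: tan θ_B = 1.401/1.349 = 1.0385, giving θ_B = 46.08°.
Since θ_B + θ_t = 90° at Brewster incidence, θ_t = 90° − 46.08° = 43.92°.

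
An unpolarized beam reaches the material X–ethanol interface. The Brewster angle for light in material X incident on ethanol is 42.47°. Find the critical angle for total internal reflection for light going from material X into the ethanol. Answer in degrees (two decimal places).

n₂/n₁ = tan 42.47° = 0.9154; the critical angle satisfies sin θ_c = n₂/n₁.
θ_c = arcsin(0.9154) = 66.26°.

θ_c ≈ 66.26°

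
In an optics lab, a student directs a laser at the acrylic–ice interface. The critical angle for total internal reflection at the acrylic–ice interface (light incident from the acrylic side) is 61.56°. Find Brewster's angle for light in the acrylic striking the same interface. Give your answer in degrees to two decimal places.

n₂/n₁ = sin θ_c = sin 61.56° = 0.8793.
tan θ_B equals the same ratio, so θ_B = arctan(0.8793) = 41.33°.

θ_B ≈ 41.33°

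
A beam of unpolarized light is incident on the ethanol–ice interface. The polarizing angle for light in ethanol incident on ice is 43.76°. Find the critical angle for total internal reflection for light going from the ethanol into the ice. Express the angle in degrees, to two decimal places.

tan θ_B = n₂/n₁ = tan 43.76° = 0.9576.
Total internal reflection: sin θ_c = n₂/n₁ = 0.9576.
θ_c = arcsin(0.9576) = 73.26°.

θ_c ≈ 73.26°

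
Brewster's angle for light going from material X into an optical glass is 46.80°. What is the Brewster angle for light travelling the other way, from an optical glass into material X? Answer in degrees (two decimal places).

θ_B' ≈ 43.20°

Reversing the direction swaps n₁ and n₂, so tan θ_B' = 1/tan θ_B and θ_B' = 90° − θ_B.
Hence θ_B' = 90° − 46.80° = 43.20°.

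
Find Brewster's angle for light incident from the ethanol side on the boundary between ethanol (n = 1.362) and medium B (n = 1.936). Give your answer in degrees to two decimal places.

θ_B ≈ 54.87°

At Brewster's angle the reflected and refracted rays are perpendicular, which with Snell's law gives tan θ_B = n₂/n₁.
Brewster's condition: tan θ_B = n₂/n₁ = 1.936/1.362 = 1.4214.
So θ_B = arctan 1.4214 = 54.87°.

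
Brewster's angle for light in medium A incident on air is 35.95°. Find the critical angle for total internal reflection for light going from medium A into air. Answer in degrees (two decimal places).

tan θ_B = n₂/n₁ = tan 35.95° = 0.7252.
Total internal reflection: sin θ_c = n₂/n₁ = 0.7252.
θ_c = arcsin(0.7252) = 46.49°.

θ_c ≈ 46.49°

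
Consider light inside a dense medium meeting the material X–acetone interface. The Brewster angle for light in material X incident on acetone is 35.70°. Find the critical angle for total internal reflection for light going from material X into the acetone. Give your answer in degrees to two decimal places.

θ_c ≈ 45.94°

n₂/n₁ = tan 35.70° = 0.7186; the critical angle satisfies sin θ_c = n₂/n₁.
θ_c = arcsin(0.7186) = 45.94°.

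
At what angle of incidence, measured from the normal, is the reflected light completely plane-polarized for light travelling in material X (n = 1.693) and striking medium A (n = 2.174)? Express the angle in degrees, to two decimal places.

θ_B ≈ 52.09°

Brewster's condition: tan θ_B = n₂/n₁ = 2.174/1.693 = 1.2841.
θ_B = arctan(1.2841) = 52.09°.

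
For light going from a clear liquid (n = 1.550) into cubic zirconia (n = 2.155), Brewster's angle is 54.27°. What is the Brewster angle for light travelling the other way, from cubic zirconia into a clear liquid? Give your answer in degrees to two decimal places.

θ_B' ≈ 35.73°

tan θ_B' = n₁/n₂ = 1/tan θ_B, so θ_B' = 90° − θ_B.
θ_B' = 90° − 54.27° = 35.73°.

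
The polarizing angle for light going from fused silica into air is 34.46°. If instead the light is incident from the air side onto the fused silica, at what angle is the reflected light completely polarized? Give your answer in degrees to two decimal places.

Reversing the direction swaps n₁ and n₂, so tan θ_B' = 1/tan θ_B and θ_B' = 90° − θ_B.
Hence θ_B' = 90° − 34.46° = 55.54°.

θ_B' ≈ 55.54°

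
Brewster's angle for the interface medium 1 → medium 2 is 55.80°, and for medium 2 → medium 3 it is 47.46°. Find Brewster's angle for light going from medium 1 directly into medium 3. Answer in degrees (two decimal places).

θ_B ≈ 58.05°

tan θ_B(1→2) = n₂/n₁ = tan 55.80° = 1.4715.
tan θ_B(2→3) = n₃/n₂ = tan 47.46° = 1.0898.
Multiplying, n₃/n₁ = 1.4715 × 1.0898 = 1.6036, and θ_B(1→3) = arctan 1.6036 = 58.05°.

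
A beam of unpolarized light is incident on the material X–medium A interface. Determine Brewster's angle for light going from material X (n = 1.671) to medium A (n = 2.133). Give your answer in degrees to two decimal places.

tan θ_B = n₂/n₁ = 2.133/1.671 = 1.2765.
θ_B = arctan(1.2765) = 51.92°.

θ_B ≈ 51.92°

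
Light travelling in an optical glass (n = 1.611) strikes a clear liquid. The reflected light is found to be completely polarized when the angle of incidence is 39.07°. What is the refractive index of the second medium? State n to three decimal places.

Brewster's law: tan θ_B = n₂/n₁ (light incident in an optical glass, refracted into a clear liquid).
n₂ = n₁ tan θ_B = 1.611 × tan 39.07° = 1.308.

n ≈ 1.308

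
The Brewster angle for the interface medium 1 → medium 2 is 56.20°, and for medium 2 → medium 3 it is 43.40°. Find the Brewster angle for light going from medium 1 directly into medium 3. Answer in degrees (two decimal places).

θ_B ≈ 54.70°

tan θ_B(1→2) = n₂/n₁ = tan 56.20° = 1.4938.
tan θ_B(2→3) = n₃/n₂ = tan 43.40° = 0.9457.
So n₃/n₁ = (n₂/n₁)(n₃/n₂) = 1.4938 × 0.9457 = 1.4126.
θ_B(1→3) = arctan(1.4126) = 54.70°.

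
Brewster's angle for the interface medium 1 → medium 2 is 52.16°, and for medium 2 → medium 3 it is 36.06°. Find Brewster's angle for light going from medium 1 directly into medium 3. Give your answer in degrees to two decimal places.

n₂/n₁ = tan 52.16° = 1.2873 and n₃/n₂ = tan 36.06° = 0.7281.
n₃/n₁ = 0.9374. Then tan θ_B(1→3) = n₃/n₁, so θ_B(1→3) = arctan(0.9374) = 43.15°.

θ_B ≈ 43.15°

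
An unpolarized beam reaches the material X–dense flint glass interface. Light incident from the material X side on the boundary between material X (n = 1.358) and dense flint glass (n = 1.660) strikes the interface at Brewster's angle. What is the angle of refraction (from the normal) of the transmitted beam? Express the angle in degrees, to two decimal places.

tan θ_B = n₂/n₁ = 1.660/1.358 = 1.2224, so θ_B = 50.71°.
Since θ_B + θ_t = 90° at Brewster incidence, θ_t = 90° − 50.71° = 39.29°.

θ_t ≈ 39.29°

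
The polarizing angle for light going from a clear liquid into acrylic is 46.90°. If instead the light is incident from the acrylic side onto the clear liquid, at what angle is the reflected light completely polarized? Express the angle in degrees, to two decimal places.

tan θ_B' = n₁/n₂ = 1/tan θ_B, so θ_B' = 90° − θ_B.
θ_B' = 90° − 46.90° = 43.10°.

θ_B' ≈ 43.10°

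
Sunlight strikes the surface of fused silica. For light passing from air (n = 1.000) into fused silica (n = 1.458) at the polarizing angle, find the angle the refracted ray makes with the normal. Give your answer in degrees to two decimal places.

θ_t ≈ 34.45°

tan θ_B = n₂/n₁ = 1.458/1.000 = 1.4580, so θ_B = 55.55°.
Since θ_B + θ_t = 90° at Brewster incidence, θ_t = 90° − 55.55° = 34.45°.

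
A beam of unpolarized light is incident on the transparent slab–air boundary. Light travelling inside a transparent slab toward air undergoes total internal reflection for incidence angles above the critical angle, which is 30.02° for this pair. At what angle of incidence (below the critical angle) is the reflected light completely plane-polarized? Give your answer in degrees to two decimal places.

θ_B ≈ 26.58°

n₂/n₁ = sin θ_c = sin 30.02° = 0.5003.
tan θ_B equals the same ratio, so θ_B = arctan(0.5003) = 26.58°.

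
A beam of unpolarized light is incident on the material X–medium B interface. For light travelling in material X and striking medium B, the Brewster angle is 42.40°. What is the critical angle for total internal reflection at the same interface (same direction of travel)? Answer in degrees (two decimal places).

n₂/n₁ = tan 42.40° = 0.9131; the critical angle satisfies sin θ_c = n₂/n₁.
θ_c = arcsin(0.9131) = 65.94°.

θ_c ≈ 65.94°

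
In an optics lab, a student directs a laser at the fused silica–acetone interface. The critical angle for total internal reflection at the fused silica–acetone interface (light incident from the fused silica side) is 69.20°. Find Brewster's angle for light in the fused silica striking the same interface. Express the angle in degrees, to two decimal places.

sin θ_c = n₂/n₁, so n₂/n₁ = sin 69.20° = 0.9348.
Brewster: tan θ_B = n₂/n₁ = 0.9348.
θ_B = arctan(0.9348) = 43.07°.

θ_B ≈ 43.07°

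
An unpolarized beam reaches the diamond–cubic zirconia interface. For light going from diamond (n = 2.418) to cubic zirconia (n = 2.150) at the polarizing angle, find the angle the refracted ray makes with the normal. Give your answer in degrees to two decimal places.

θ_B = arctan(n₂/n₁) = arctan(2.150/2.418) = 41.64°.
The refracted ray is perpendicular to the reflected ray, so θ_t = 90° − θ_B = 48.36°.

θ_t ≈ 48.36°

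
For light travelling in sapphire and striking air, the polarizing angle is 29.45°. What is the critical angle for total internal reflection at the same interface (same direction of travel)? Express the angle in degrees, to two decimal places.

θ_c ≈ 34.38°

n₂/n₁ = tan 29.45° = 0.5646; the critical angle satisfies sin θ_c = n₂/n₁.
θ_c = arcsin(0.5646) = 34.38°.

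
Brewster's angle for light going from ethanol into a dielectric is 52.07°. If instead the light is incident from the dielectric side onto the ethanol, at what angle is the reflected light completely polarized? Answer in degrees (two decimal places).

θ_B' ≈ 37.93°

tan θ_B' = n₁/n₂ = 1/tan θ_B, so θ_B' = 90° − θ_B.
θ_B' = 90° − 52.07° = 37.93°.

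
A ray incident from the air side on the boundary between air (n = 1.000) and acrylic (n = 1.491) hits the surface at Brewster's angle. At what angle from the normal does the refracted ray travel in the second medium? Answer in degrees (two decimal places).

tan θ_B = n₂/n₁ = 1.491/1.000 = 1.4910, so θ_B = 56.15°.
The refracted ray is perpendicular to the reflected ray, so θ_t = 90° − θ_B = 33.85°.

θ_t ≈ 33.85°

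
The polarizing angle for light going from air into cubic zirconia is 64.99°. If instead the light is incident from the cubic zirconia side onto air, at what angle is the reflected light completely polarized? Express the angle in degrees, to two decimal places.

θ_B' ≈ 25.01°

The two Brewster angles are complementary: θ_B' = 90° − θ_B = 90° − 64.99° = 25.01°.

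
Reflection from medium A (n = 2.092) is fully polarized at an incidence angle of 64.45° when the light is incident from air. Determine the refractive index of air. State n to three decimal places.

n ≈ 1.000

Full polarization of the reflected beam means tan θ_B = n₂/n₁, where n₁ is the incident medium (air).
n₁ = n₂ / tan θ_B = 2.092 / tan 64.45° = 1.000.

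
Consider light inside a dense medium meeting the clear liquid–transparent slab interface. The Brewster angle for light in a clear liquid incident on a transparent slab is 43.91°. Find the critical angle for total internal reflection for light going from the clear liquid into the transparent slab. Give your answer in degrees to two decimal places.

tan θ_B = n₂/n₁ = tan 43.91° = 0.9627.
Total internal reflection: sin θ_c = n₂/n₁ = 0.9627.
θ_c = arcsin(0.9627) = 74.29°.

θ_c ≈ 74.29°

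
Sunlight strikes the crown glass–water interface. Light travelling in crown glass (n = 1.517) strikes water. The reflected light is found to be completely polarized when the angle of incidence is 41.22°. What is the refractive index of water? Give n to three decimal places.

n ≈ 1.329

Brewster's law: tan θ_B = n₂/n₁ (light incident in crown glass, refracted into water).
n₂ = n₁ tan θ_B = 1.517 × tan 41.22° = 1.329.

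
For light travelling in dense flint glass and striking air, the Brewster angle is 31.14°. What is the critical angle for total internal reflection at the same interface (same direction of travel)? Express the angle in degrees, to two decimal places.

From Brewster, n₂/n₁ = tan θ_B = tan 31.14° = 0.6042.
Then sin θ_c = n₂/n₁ = 0.6042, so θ_c = arcsin 0.6042 = 37.17°.

θ_c ≈ 37.17°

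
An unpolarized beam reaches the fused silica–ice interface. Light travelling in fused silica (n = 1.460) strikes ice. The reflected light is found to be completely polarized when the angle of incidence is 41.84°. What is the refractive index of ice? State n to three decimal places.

n ≈ 1.307

Brewster's law: tan θ_B = n₂/n₁ (light incident in fused silica, refracted into ice).
n₂ = n₁ tan θ_B = 1.460 × tan 41.84° = 1.307.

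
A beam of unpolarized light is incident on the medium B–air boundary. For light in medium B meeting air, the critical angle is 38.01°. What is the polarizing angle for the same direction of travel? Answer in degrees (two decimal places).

n₂/n₁ = sin θ_c = sin 38.01° = 0.6158.
tan θ_B equals the same ratio, so θ_B = arctan(0.6158) = 31.62°.

θ_B ≈ 31.62°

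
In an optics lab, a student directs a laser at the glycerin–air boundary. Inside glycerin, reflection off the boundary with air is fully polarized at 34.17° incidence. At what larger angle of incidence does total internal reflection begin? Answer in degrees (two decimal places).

θ_c ≈ 42.75°

From Brewster, n₂/n₁ = tan θ_B = tan 34.17° = 0.6788.
Then sin θ_c = n₂/n₁ = 0.6788, so θ_c = arcsin 0.6788 = 42.75°.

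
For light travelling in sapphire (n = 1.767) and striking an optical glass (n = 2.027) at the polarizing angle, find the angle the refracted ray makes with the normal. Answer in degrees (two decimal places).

θ_t ≈ 41.08°

First find Brewster's angle: tan θ_B = 2.027/1.767 = 1.1471, giving θ_B = 48.92°.
At Brewster's angle the reflected and refracted rays are perpendicular, so θ_t = 90° − θ_B = 90° − 48.92° = 41.08°.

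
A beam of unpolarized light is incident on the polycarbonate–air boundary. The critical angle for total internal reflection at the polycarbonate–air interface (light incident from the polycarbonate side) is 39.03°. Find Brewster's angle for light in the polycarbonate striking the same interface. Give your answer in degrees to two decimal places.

n₂/n₁ = sin θ_c = sin 39.03° = 0.6297.
tan θ_B equals the same ratio, so θ_B = arctan(0.6297) = 32.20°.

θ_B ≈ 32.20°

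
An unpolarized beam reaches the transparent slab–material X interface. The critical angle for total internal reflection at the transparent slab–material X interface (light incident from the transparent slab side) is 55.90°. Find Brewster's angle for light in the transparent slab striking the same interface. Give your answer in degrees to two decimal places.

sin θ_c = n₂/n₁, so n₂/n₁ = sin 55.90° = 0.8281.
Brewster: tan θ_B = n₂/n₁ = 0.8281.
θ_B = arctan(0.8281) = 39.63°.

θ_B ≈ 39.63°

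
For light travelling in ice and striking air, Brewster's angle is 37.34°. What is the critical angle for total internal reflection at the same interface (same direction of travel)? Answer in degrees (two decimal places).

tan θ_B = n₂/n₁ = tan 37.34° = 0.7629.
Total internal reflection: sin θ_c = n₂/n₁ = 0.7629.
θ_c = arcsin(0.7629) = 49.72°.

θ_c ≈ 49.72°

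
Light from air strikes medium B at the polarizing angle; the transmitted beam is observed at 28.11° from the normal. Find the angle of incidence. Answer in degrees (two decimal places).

Brewster's condition makes the reflected and refracted beams perpendicular: θ_B + θ_t = 90°.
So θ_B = 90° − θ_t = 90° − 28.11° = 61.89°.

θ_B ≈ 61.89°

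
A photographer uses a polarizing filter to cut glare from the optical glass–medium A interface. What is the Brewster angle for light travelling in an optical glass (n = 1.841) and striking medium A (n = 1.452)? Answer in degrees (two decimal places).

θ_B ≈ 38.26°

Here n₂/n₁ = 1.452/1.841 = 0.7887, and Brewster's law gives tan θ_B = n₂/n₁. Taking the arctangent, θ_B = 38.26°.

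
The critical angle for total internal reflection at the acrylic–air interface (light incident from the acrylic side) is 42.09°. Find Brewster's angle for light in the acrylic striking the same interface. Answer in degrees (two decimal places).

n₂/n₁ = sin θ_c = sin 42.09° = 0.6703.
tan θ_B equals the same ratio, so θ_B = arctan(0.6703) = 33.83°.

θ_B ≈ 33.83°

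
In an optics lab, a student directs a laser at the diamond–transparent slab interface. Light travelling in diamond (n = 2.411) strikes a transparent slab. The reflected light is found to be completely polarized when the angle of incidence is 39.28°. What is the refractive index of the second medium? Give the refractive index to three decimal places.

n ≈ 1.972

Full polarization of the reflected beam means tan θ_B = n₂/n₁, where n₁ is the incident medium (diamond).
n₂ = n₁ tan θ_B = 2.411 × tan 39.28° = 1.972.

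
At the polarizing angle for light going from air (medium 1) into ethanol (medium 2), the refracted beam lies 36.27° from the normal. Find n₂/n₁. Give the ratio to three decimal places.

n₂/n₁ ≈ 1.363

At Brewster incidence θ_B = 90° − θ_t = 90° − 36.27° = 53.73°.
Then n₂/n₁ = tan θ_B = tan 53.73° = 1.363.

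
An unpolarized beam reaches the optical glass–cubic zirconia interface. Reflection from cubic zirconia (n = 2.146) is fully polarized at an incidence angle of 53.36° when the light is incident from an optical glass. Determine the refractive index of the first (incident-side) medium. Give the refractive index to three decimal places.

Brewster's law: tan θ_B = n₂/n₁ (light incident in an optical glass, refracted into cubic zirconia).
n₁ = n₂ / tan θ_B = 2.146 / tan 53.36° = 1.596.

n ≈ 1.596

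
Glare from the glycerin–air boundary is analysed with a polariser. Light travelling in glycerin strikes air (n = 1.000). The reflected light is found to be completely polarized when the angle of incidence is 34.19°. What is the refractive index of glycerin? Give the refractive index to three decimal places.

Brewster's law: tan θ_B = n₂/n₁ (light incident in glycerin, refracted into air).
n₁ = n₂ / tan θ_B = 1.000 / tan 34.19° = 1.472.

n ≈ 1.472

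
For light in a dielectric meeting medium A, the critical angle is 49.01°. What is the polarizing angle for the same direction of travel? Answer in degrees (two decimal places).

θ_B ≈ 37.05°

n₂/n₁ = sin θ_c = sin 49.01° = 0.7548.
tan θ_B equals the same ratio, so θ_B = arctan(0.7548) = 37.05°.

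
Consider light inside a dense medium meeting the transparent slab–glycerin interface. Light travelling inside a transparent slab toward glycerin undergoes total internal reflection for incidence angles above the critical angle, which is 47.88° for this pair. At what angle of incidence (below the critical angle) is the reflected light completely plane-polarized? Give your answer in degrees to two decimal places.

θ_B ≈ 36.57°

n₂/n₁ = sin θ_c = sin 47.88° = 0.7417.
tan θ_B equals the same ratio, so θ_B = arctan(0.7417) = 36.57°.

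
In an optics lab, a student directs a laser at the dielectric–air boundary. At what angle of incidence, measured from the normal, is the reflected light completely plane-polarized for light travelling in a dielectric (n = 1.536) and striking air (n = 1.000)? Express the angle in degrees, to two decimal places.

The reflected p-component vanishes when tan θ_B = n₂/n₁.
Here n₂/n₁ = 1.000/1.536 = 0.6510, and Brewster's law gives tan θ_B = n₂/n₁.
So θ_B = arctan 0.6510 = 33.07°.

θ_B ≈ 33.07°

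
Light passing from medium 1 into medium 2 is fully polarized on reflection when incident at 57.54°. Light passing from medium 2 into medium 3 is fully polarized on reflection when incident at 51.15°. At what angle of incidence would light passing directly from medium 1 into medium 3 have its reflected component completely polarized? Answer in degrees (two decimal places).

θ_B ≈ 62.87°

n₂/n₁ = tan 57.54° = 1.5721 and n₃/n₂ = tan 51.15° = 1.2415.
So n₃/n₁ = (n₂/n₁)(n₃/n₂) = 1.5721 × 1.2415 = 1.9518.
θ_B(1→3) = arctan(1.9518) = 62.87°.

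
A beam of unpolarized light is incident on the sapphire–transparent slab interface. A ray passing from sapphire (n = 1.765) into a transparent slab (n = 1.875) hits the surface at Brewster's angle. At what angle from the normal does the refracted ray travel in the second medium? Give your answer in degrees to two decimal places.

θ_t ≈ 43.27°

θ_B = arctan(n₂/n₁) = arctan(1.875/1.765) = 46.73°.
The refracted ray is perpendicular to the reflected ray, so θ_t = 90° − θ_B = 43.27°.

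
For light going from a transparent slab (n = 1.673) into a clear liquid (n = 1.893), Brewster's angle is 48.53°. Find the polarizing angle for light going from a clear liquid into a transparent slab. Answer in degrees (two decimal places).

θ_B' ≈ 41.47°

The two Brewster angles are complementary: θ_B' = 90° − θ_B = 90° − 48.53° = 41.47°.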